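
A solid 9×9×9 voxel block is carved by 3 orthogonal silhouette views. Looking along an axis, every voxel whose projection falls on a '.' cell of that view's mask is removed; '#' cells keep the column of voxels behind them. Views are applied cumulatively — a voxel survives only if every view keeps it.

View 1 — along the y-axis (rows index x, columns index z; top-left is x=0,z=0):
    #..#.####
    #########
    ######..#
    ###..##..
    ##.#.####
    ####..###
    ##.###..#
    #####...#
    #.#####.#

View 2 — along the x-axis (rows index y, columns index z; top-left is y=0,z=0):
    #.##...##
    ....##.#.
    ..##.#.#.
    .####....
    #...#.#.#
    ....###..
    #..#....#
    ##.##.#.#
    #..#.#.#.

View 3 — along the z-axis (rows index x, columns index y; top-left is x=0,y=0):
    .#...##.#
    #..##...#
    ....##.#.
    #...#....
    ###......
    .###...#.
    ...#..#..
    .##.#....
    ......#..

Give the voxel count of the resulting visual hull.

before carving: 729 voxels (9×9×9)
carve view 1 (along y, XZ-mask fill 60/81): 540 voxels remain
carve view 2 (along x, YZ-mask fill 36/81): 244 voxels remain
carve view 3 (along z, XY-mask fill 26/81): 78 voxels remain

remaining voxels: 78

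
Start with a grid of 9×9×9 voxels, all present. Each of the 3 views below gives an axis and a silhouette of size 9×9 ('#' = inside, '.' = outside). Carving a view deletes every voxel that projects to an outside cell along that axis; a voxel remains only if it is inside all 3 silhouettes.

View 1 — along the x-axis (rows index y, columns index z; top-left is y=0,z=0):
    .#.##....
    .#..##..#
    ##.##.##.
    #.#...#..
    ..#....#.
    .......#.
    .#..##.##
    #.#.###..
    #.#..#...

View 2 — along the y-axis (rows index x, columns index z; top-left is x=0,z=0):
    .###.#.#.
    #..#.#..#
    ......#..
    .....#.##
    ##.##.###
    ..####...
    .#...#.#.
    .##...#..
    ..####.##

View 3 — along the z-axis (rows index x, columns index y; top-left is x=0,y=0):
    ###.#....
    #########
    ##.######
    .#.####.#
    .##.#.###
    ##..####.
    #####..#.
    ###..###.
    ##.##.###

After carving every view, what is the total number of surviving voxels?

remaining voxels: 90

start: 9×9×9 = 729 voxels
V1 x: intersect with YZ mask (32 set) -- 288 left
V2 y: intersect with XZ mask (36 set) -- 126 left
V3 z: intersect with XY mask (58 set) -- 90 left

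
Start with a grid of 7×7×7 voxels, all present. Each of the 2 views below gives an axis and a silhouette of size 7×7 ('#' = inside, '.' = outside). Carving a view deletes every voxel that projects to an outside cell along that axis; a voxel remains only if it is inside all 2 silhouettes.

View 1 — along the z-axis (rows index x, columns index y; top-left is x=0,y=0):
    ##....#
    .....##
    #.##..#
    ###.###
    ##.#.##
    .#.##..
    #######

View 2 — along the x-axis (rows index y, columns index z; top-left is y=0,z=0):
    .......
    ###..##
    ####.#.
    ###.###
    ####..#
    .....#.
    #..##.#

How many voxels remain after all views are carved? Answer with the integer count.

start: 7×7×7 = 343 voxels
  1. axis=2 (XY plane), |mask|=30  ⇒  voxels=210
  2. axis=0 (YZ plane), |mask|=26  ⇒  voxels=107

107 voxels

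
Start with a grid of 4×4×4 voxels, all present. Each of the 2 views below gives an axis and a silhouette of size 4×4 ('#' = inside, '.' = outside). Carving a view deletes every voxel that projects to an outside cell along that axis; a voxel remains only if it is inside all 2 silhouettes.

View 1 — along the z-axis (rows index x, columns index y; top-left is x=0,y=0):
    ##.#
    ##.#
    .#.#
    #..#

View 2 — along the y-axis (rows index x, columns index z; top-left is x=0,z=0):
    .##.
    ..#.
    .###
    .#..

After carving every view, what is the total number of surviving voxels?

voxel count = 17

full grid |V| = 64
step 1: project along z, AND mask (10/16) → |grid| = 40
step 2: project along y, AND mask (7/16) → |grid| = 17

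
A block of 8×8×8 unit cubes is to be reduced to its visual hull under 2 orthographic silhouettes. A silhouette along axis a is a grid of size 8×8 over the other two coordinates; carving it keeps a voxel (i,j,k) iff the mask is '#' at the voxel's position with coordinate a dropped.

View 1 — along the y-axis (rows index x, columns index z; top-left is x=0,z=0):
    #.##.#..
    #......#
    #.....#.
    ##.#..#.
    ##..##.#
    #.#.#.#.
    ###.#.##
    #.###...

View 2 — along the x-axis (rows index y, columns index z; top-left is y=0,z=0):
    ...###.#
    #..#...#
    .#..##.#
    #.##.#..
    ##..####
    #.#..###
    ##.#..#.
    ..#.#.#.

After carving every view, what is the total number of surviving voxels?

remaining voxels: 130

initial block: 8^3 = 512
carve view 1 (along y, XZ-mask fill 31/64): 248 voxels remain
carve view 2 (along x, YZ-mask fill 33/64): 130 voxels remain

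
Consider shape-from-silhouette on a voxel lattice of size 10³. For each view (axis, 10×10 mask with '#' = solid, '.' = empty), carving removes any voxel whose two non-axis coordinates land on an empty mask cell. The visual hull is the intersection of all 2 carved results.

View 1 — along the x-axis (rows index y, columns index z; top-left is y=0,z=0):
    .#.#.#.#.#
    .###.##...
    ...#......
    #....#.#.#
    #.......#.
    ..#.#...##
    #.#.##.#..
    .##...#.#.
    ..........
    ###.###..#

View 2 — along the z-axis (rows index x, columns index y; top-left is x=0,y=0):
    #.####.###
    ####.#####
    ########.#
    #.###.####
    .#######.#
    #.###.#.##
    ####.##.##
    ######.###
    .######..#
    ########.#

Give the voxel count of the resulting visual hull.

voxel count = 311

full grid |V| = 1000
[1] x-view keeps 37 columns → grid now 370
[2] z-view keeps 82 columns → grid now 311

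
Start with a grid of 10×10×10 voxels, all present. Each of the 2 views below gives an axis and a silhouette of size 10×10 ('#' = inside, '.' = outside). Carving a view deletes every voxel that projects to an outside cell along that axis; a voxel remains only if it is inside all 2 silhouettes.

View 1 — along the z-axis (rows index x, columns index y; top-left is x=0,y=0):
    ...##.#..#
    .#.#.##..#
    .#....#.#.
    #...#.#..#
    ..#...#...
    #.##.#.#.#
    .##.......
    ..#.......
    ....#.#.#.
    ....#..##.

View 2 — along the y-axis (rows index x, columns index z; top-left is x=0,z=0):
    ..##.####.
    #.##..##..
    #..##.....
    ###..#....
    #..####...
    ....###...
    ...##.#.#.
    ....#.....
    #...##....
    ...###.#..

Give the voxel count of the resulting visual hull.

remaining voxels: 132

start: 10×10×10 = 1000 voxels
V1 z: intersect with XY mask (33 set) -- 330 left
V2 y: intersect with XZ mask (38 set) -- 132 left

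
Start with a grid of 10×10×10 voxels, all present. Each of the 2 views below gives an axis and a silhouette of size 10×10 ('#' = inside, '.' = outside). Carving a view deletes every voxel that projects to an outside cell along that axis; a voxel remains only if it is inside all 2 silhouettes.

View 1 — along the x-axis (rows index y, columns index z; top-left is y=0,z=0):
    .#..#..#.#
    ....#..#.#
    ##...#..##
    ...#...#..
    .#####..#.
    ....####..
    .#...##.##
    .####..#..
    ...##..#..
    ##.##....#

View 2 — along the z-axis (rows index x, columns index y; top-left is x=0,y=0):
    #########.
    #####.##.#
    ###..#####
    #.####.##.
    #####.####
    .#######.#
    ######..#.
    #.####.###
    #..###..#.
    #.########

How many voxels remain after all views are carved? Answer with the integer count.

voxel count = 327

initial block: 10^3 = 1000
carve view 1 (along x, YZ-mask fill 42/100): 420 voxels remain
carve view 2 (along z, XY-mask fill 78/100): 327 voxels remain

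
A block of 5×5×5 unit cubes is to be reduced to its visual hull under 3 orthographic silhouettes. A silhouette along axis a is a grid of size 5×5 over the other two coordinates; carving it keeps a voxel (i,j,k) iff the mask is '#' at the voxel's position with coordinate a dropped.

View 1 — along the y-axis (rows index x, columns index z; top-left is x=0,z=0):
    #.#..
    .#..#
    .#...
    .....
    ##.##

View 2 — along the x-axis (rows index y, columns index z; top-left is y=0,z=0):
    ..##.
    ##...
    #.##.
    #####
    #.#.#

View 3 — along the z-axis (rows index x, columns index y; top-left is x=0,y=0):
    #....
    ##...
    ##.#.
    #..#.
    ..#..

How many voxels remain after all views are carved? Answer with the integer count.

|visual hull| = 6

full grid |V| = 125
  1. axis=1 (XZ plane), |mask|=9  ⇒  voxels=45
  2. axis=0 (YZ plane), |mask|=15  ⇒  voxels=25
  3. axis=2 (XY plane), |mask|=9  ⇒  voxels=6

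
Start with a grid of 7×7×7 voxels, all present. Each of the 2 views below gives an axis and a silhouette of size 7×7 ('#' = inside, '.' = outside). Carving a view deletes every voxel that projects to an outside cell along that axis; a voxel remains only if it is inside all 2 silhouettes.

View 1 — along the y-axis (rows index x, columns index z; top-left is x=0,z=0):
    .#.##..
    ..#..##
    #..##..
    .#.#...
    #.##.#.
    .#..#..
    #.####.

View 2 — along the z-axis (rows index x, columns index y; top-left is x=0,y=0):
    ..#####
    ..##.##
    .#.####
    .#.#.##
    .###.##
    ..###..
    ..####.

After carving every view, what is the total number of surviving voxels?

before carving: 343 voxels (7×7×7)
carve view 1 (along y, XZ-mask fill 22/49): 154 voxels remain
carve view 2 (along z, XY-mask fill 30/49): 96 voxels remain

voxel count = 96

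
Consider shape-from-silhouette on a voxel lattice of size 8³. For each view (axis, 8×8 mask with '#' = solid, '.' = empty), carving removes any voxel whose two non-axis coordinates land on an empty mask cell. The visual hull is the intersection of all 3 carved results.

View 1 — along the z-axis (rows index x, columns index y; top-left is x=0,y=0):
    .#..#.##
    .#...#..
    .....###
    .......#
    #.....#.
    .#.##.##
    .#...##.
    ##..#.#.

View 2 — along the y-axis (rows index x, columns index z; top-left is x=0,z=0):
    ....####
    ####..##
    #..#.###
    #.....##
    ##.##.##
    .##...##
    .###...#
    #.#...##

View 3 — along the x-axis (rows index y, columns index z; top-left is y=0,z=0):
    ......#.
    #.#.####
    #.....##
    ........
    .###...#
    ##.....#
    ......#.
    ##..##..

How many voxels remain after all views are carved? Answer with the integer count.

before carving: 512 voxels (8×8×8)
V1 z: intersect with XY mask (24 set) -- 192 left
V2 y: intersect with XZ mask (36 set) -- 106 left
V3 x: intersect with YZ mask (22 set) -- 43 left

remaining voxels: 43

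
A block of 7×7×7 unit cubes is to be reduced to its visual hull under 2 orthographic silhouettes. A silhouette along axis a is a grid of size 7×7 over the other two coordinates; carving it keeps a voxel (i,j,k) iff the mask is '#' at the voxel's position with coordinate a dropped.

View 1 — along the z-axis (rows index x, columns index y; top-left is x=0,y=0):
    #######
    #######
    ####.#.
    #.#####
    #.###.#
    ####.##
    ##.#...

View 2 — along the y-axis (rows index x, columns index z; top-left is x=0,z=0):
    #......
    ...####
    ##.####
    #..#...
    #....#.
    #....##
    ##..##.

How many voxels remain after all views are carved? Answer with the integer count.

|visual hull| = 117

start: 7×7×7 = 343 voxels
V1 z: intersect with XY mask (39 set) -- 273 left
V2 y: intersect with XZ mask (22 set) -- 117 left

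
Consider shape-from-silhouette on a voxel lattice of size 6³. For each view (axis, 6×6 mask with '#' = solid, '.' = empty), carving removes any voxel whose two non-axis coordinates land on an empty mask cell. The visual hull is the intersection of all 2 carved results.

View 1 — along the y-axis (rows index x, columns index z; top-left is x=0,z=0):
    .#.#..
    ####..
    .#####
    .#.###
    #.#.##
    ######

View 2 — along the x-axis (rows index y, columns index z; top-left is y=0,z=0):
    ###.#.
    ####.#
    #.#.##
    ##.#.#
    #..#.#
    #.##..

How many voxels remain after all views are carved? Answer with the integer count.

voxel count = 93

start: 6×6×6 = 216 voxels
step 1: project along y, AND mask (25/36) → |grid| = 150
step 2: project along x, AND mask (23/36) → |grid| = 93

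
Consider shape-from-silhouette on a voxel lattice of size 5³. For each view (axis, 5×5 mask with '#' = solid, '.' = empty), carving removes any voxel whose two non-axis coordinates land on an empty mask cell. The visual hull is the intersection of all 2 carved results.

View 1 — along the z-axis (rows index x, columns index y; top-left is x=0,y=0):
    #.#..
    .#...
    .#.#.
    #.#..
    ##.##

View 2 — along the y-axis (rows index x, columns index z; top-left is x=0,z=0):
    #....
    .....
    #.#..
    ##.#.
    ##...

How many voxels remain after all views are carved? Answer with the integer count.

20 voxels

initial block: 5^3 = 125
after view 1 [z-axis, 11 of 25 cells solid] → remaining = 55
after view 2 [y-axis, 8 of 25 cells solid] → remaining = 20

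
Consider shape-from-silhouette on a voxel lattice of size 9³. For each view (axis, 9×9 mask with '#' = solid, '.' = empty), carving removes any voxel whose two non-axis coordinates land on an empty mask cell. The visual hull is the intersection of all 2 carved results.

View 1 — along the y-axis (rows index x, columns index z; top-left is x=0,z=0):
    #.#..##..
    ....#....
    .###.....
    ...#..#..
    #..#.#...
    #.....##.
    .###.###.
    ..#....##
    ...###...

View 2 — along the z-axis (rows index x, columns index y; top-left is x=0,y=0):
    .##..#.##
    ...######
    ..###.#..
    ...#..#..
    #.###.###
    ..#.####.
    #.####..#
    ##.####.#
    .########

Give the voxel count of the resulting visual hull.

initial block: 9^3 = 729
V1 y: intersect with XZ mask (28 set) -- 252 left
V2 z: intersect with XY mask (50 set) -- 159 left

voxel count = 159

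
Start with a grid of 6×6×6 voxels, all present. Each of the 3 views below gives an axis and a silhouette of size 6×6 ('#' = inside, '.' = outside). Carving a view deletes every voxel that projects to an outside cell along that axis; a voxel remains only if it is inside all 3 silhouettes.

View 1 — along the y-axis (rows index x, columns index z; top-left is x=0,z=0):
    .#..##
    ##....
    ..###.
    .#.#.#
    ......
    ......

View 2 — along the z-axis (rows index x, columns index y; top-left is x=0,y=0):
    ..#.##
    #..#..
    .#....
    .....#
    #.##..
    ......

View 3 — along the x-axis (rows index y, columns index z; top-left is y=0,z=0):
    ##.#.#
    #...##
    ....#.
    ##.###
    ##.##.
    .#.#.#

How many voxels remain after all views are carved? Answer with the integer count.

13 voxels

before carving: 216 voxels (6×6×6)
step 1: project along y, AND mask (11/36) → |grid| = 66
step 2: project along z, AND mask (10/36) → |grid| = 19
step 3: project along x, AND mask (20/36) → |grid| = 13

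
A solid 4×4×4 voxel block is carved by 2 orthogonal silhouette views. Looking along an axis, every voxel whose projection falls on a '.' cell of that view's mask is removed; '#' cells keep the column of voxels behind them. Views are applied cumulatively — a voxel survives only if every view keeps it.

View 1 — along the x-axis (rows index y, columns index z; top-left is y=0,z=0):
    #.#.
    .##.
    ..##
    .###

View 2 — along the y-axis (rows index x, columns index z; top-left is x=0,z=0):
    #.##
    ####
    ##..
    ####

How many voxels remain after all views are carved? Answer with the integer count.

voxel count = 28

initial block: 4^3 = 64
  1. axis=0 (YZ plane), |mask|=9  ⇒  voxels=36
  2. axis=1 (XZ plane), |mask|=13  ⇒  voxels=28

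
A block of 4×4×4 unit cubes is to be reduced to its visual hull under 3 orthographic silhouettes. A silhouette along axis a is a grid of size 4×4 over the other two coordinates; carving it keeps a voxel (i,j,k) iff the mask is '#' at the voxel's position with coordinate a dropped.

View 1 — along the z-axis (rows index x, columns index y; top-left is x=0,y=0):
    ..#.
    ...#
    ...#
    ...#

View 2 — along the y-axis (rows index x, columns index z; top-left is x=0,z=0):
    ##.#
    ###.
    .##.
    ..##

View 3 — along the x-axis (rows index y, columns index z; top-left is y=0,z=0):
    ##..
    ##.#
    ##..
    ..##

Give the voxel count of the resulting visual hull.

full grid |V| = 64
V1 z: intersect with XY mask (4 set) -- 16 left
V2 y: intersect with XZ mask (10 set) -- 10 left
V3 x: intersect with YZ mask (9 set) -- 6 left

|visual hull| = 6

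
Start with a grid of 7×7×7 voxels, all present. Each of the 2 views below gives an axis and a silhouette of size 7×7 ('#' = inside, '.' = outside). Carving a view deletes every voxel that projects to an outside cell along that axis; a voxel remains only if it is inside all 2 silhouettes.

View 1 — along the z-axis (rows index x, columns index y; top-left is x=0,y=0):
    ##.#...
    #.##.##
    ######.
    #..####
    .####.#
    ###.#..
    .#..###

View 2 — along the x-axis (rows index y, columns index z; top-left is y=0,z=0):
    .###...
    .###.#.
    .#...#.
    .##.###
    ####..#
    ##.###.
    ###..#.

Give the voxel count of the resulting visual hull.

full grid |V| = 343
  1. axis=2 (XY plane), |mask|=32  ⇒  voxels=224
  2. axis=0 (YZ plane), |mask|=28  ⇒  voxels=129

remaining voxels: 129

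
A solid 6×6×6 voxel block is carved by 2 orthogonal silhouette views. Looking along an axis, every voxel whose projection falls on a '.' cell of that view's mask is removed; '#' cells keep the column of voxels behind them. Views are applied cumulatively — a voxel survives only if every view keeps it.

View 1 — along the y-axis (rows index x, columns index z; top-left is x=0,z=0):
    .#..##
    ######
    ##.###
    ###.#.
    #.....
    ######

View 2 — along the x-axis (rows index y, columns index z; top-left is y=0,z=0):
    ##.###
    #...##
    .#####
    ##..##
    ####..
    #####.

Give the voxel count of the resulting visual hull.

initial block: 6^3 = 216
carve view 1 (along y, XZ-mask fill 25/36): 150 voxels remain
carve view 2 (along x, YZ-mask fill 26/36): 112 voxels remain

112 voxels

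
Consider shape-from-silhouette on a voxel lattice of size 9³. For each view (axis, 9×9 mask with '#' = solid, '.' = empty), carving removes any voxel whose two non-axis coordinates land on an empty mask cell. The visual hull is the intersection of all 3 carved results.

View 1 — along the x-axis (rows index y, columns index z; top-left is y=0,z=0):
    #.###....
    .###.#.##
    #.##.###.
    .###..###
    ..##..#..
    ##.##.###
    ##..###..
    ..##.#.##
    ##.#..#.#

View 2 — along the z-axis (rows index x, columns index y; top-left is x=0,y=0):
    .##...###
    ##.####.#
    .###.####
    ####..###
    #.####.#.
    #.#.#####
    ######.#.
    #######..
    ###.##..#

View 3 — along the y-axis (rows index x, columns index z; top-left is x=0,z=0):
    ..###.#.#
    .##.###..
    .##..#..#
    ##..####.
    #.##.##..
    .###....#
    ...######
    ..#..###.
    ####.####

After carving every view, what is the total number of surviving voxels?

start: 9×9×9 = 729 voxels
V1 x: intersect with YZ mask (47 set) -- 423 left
V2 z: intersect with XY mask (59 set) -- 311 left
V3 y: intersect with XZ mask (47 set) -- 180 left

180 voxels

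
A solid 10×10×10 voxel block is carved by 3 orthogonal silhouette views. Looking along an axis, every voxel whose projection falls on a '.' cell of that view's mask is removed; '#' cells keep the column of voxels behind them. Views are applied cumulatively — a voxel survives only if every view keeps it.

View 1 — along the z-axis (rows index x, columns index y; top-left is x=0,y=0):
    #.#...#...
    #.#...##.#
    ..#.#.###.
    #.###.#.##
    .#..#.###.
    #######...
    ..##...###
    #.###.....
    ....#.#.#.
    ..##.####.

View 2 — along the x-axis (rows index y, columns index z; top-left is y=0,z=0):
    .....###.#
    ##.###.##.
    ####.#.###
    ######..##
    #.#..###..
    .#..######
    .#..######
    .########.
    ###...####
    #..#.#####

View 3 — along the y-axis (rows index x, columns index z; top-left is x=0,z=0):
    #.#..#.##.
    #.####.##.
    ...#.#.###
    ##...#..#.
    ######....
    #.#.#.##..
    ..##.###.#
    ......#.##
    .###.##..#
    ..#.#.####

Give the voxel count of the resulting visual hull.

before carving: 1000 voxels (10×10×10)
[1] z-view keeps 50 columns → grid now 500
[2] x-view keeps 68 columns → grid now 341
[3] y-view keeps 53 columns → grid now 180

|visual hull| = 180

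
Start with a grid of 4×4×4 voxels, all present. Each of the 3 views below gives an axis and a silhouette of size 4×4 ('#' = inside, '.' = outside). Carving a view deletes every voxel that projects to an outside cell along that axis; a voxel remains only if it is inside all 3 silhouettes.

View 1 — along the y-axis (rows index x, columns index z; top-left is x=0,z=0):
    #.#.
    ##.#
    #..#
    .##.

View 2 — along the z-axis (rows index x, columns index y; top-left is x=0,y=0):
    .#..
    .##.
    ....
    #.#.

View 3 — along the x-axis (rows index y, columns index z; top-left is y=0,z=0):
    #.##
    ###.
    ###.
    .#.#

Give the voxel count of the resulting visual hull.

voxel count = 9

initial block: 4^3 = 64
step 1: project along y, AND mask (9/16) → |grid| = 36
step 2: project along z, AND mask (5/16) → |grid| = 12
step 3: project along x, AND mask (11/16) → |grid| = 9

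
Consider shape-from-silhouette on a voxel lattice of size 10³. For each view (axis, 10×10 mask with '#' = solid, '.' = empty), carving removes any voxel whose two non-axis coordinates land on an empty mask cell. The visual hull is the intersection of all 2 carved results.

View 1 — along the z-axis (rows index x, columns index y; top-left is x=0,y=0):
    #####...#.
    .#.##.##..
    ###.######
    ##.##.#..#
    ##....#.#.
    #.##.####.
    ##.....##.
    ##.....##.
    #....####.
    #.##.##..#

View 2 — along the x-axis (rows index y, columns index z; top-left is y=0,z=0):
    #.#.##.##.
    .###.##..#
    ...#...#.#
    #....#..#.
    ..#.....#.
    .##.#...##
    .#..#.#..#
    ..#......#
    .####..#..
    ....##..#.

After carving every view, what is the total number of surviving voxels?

voxel count = 235

full grid |V| = 1000
carve view 1 (along z, XY-mask fill 56/100): 560 voxels remain
carve view 2 (along x, YZ-mask fill 39/100): 235 voxels remain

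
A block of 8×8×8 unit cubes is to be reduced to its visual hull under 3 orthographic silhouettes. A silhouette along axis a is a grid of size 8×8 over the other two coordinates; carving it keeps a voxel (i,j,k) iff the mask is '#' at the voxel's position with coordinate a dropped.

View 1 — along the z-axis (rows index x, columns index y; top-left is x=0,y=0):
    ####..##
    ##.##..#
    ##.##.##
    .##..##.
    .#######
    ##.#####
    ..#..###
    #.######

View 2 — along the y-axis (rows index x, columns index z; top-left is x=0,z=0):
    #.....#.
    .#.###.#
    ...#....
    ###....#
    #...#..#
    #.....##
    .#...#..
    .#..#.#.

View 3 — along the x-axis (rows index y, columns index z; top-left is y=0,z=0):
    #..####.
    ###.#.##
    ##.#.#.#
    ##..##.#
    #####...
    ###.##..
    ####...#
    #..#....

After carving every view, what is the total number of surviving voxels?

remaining voxels: 82

initial block: 8^3 = 512
  1. axis=2 (XY plane), |mask|=46  ⇒  voxels=368
  2. axis=1 (XZ plane), |mask|=23  ⇒  voxels=130
  3. axis=0 (YZ plane), |mask|=38  ⇒  voxels=82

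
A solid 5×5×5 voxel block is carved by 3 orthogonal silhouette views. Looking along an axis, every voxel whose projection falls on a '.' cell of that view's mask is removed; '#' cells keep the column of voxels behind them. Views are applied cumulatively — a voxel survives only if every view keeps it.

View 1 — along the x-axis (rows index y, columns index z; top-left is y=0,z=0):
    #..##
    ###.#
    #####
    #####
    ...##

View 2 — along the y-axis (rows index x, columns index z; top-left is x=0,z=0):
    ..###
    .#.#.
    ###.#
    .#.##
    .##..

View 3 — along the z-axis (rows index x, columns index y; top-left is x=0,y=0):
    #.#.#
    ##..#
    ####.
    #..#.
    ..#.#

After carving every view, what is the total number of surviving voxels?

start: 5×5×5 = 125 voxels
step 1: project along x, AND mask (19/25) → |grid| = 95
step 2: project along y, AND mask (14/25) → |grid| = 52
step 3: project along z, AND mask (14/25) → |grid| = 31

|visual hull| = 31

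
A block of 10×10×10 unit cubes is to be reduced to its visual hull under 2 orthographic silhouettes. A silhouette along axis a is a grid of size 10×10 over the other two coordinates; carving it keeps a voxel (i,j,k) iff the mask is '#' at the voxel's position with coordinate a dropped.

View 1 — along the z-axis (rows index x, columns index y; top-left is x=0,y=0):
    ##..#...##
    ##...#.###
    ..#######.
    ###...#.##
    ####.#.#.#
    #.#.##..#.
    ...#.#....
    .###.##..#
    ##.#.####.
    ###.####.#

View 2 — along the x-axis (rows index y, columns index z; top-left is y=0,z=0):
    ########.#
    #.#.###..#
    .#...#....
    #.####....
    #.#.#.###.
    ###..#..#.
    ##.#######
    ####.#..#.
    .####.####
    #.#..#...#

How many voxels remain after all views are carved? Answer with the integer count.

|visual hull| = 353

start: 10×10×10 = 1000 voxels
V1 z: intersect with XY mask (59 set) -- 590 left
V2 x: intersect with YZ mask (60 set) -- 353 left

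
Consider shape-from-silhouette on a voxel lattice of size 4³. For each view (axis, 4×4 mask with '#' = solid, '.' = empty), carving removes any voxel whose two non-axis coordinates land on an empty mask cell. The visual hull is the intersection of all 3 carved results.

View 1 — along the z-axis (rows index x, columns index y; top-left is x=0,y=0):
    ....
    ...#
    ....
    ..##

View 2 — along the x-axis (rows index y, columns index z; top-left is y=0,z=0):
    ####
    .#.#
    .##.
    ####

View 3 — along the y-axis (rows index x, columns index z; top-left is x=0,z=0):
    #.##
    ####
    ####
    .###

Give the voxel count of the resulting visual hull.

|visual hull| = 9

initial block: 4^3 = 64
[1] z-view keeps 3 columns → grid now 12
[2] x-view keeps 12 columns → grid now 10
[3] y-view keeps 14 columns → grid now 9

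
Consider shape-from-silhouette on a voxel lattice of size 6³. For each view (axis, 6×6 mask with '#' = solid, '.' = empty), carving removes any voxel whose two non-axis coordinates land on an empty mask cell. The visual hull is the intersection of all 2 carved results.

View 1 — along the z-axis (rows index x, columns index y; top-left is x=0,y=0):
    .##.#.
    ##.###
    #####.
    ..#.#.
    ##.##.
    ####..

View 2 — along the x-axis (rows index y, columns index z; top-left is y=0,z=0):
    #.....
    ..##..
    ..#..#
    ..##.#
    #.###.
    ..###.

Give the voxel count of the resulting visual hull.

57 voxels

start: 6×6×6 = 216 voxels
step 1: project along z, AND mask (23/36) → |grid| = 138
step 2: project along x, AND mask (15/36) → |grid| = 57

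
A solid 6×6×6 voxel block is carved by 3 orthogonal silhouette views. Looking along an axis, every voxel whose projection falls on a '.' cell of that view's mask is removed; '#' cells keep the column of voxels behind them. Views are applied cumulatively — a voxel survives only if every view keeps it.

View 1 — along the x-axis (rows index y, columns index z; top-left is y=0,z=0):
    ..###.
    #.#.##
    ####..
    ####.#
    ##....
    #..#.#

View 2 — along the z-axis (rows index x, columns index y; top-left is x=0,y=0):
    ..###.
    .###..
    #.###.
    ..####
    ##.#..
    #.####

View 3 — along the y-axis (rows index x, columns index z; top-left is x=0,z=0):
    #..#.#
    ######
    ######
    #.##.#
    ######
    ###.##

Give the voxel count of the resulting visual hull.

full grid |V| = 216
after view 1 [x-axis, 21 of 36 cells solid] → remaining = 126
after view 2 [z-axis, 22 of 36 cells solid] → remaining = 81
after view 3 [y-axis, 30 of 36 cells solid] → remaining = 69

voxel count = 69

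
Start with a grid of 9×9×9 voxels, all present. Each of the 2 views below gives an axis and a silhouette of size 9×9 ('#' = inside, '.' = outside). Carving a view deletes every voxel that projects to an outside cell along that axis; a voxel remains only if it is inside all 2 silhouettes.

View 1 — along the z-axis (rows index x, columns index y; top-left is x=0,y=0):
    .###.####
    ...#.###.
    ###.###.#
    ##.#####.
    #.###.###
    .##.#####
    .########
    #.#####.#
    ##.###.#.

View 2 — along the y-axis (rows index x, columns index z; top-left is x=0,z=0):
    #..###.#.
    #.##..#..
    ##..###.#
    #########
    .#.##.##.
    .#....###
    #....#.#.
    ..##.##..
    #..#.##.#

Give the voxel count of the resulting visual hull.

initial block: 9^3 = 729
after view 1 [z-axis, 60 of 81 cells solid] → remaining = 540
after view 2 [y-axis, 45 of 81 cells solid] → remaining = 301

voxel count = 301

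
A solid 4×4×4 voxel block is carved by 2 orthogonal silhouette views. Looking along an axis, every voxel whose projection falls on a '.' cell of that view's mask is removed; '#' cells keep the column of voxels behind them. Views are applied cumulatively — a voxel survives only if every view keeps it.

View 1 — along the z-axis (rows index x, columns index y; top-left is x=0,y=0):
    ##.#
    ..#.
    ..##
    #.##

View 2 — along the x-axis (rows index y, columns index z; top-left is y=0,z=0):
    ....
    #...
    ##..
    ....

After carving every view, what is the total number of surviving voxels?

voxel count = 7

full grid |V| = 64
V1 z: intersect with XY mask (9 set) -- 36 left
V2 x: intersect with YZ mask (3 set) -- 7 left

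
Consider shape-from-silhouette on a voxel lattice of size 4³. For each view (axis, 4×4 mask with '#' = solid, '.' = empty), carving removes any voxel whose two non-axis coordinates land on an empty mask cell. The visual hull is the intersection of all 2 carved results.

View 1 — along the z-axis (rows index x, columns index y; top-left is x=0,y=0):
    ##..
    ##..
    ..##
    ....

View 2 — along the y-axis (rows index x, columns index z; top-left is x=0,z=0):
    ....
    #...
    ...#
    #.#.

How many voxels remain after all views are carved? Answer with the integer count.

start: 4×4×4 = 64 voxels
[1] z-view keeps 6 columns → grid now 24
[2] y-view keeps 4 columns → grid now 4

|visual hull| = 4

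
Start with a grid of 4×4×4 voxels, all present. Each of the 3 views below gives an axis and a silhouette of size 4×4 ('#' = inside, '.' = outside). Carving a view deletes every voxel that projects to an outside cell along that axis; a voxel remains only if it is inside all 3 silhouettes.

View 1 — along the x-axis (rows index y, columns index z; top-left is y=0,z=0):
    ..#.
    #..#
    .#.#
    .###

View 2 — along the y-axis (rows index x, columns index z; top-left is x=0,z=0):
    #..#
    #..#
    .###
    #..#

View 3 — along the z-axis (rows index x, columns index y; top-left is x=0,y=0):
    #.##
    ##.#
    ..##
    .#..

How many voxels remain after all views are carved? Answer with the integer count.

initial block: 4^3 = 64
[1] x-view keeps 8 columns → grid now 32
[2] y-view keeps 9 columns → grid now 19
[3] z-view keeps 9 columns → grid now 12

remaining voxels: 12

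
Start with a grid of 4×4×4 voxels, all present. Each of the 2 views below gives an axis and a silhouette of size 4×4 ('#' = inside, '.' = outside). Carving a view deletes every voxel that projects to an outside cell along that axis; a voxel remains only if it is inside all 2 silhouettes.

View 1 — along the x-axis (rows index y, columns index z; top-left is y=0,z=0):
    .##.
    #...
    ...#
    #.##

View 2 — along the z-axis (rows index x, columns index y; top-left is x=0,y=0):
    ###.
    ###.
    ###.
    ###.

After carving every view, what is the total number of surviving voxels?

before carving: 64 voxels (4×4×4)
carve view 1 (along x, YZ-mask fill 7/16): 28 voxels remain
carve view 2 (along z, XY-mask fill 12/16): 16 voxels remain

16 voxels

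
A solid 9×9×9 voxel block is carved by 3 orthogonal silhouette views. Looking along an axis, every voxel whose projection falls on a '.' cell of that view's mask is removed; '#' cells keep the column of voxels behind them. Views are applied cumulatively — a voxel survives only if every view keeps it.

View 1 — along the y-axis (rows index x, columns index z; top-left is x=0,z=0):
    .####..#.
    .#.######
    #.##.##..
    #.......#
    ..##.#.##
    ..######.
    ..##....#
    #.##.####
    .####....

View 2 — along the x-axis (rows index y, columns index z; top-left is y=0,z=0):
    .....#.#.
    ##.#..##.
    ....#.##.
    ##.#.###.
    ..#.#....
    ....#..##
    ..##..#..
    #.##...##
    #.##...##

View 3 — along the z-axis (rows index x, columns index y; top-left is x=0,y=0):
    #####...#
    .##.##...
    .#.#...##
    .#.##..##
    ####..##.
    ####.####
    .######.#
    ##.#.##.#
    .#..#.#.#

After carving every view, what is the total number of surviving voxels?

full grid |V| = 729
  1. axis=1 (XZ plane), |mask|=44  ⇒  voxels=396
  2. axis=0 (YZ plane), |mask|=34  ⇒  voxels=174
  3. axis=2 (XY plane), |mask|=50  ⇒  voxels=119

remaining voxels: 119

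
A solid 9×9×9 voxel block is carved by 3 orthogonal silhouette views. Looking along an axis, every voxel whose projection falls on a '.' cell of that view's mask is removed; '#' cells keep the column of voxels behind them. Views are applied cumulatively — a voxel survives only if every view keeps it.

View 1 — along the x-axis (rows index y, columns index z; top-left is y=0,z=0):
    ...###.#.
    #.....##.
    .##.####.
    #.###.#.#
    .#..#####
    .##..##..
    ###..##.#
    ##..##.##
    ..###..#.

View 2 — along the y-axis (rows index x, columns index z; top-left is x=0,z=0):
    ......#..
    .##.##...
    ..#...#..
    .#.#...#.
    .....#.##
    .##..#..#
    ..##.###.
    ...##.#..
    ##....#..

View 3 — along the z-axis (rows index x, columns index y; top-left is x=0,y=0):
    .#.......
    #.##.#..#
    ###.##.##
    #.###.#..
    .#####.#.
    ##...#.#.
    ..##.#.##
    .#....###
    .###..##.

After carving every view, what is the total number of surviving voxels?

78 voxels

start: 9×9×9 = 729 voxels
step 1: project along x, AND mask (45/81) → |grid| = 405
step 2: project along y, AND mask (28/81) → |grid| = 145
step 3: project along z, AND mask (42/81) → |grid| = 78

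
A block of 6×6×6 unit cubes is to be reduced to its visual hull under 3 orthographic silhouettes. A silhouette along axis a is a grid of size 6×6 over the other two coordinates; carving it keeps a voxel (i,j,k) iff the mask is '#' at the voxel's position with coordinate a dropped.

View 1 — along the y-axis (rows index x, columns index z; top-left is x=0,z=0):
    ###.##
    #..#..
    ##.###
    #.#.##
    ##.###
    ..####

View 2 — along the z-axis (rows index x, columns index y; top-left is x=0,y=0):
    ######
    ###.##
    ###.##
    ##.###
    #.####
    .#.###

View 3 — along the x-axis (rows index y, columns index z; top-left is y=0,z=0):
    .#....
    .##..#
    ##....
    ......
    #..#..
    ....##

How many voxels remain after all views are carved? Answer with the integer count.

38 voxels

before carving: 216 voxels (6×6×6)
  1. axis=1 (XZ plane), |mask|=25  ⇒  voxels=150
  2. axis=2 (XY plane), |mask|=30  ⇒  voxels=126
  3. axis=0 (YZ plane), |mask|=10  ⇒  voxels=38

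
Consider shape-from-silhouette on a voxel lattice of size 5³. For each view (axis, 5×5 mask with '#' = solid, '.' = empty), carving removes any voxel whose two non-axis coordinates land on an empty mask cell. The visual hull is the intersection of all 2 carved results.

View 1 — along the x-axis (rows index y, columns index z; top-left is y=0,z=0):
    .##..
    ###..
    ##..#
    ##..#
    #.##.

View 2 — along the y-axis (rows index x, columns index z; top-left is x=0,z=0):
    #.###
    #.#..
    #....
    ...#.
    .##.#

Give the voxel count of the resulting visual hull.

voxel count = 31

start: 5×5×5 = 125 voxels
V1 x: intersect with YZ mask (14 set) -- 70 left
V2 y: intersect with XZ mask (11 set) -- 31 left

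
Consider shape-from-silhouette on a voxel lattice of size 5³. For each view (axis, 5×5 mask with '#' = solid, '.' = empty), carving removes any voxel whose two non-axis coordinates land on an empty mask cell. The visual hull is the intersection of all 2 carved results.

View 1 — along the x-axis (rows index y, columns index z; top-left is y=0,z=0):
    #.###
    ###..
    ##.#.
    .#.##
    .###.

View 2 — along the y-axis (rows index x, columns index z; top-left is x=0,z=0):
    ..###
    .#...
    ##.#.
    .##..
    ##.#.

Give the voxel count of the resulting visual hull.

initial block: 5^3 = 125
after view 1 [x-axis, 16 of 25 cells solid] → remaining = 80
after view 2 [y-axis, 12 of 25 cells solid] → remaining = 42

|visual hull| = 42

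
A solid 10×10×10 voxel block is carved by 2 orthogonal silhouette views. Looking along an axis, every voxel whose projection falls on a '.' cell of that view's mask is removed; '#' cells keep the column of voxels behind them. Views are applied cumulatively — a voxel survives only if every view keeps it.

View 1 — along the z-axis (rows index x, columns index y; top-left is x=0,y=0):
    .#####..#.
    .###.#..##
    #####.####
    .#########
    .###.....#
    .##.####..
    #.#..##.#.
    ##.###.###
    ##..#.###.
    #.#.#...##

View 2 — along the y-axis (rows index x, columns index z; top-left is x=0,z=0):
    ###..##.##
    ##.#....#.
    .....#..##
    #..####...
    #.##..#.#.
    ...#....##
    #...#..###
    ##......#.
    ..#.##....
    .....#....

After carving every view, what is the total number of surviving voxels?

remaining voxels: 248

initial block: 10^3 = 1000
after view 1 [z-axis, 64 of 100 cells solid] → remaining = 640
after view 2 [y-axis, 39 of 100 cells solid] → remaining = 248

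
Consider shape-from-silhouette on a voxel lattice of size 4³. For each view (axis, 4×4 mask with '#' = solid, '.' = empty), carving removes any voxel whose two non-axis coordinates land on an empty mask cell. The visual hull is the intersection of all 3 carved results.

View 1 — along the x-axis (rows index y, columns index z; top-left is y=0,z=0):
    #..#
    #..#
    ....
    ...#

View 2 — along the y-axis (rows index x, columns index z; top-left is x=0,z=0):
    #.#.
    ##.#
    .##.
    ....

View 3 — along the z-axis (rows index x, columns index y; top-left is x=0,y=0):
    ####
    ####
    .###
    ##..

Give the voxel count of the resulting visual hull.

remaining voxels: 7

start: 4×4×4 = 64 voxels
after view 1 [x-axis, 5 of 16 cells solid] → remaining = 20
after view 2 [y-axis, 7 of 16 cells solid] → remaining = 7
after view 3 [z-axis, 13 of 16 cells solid] → remaining = 7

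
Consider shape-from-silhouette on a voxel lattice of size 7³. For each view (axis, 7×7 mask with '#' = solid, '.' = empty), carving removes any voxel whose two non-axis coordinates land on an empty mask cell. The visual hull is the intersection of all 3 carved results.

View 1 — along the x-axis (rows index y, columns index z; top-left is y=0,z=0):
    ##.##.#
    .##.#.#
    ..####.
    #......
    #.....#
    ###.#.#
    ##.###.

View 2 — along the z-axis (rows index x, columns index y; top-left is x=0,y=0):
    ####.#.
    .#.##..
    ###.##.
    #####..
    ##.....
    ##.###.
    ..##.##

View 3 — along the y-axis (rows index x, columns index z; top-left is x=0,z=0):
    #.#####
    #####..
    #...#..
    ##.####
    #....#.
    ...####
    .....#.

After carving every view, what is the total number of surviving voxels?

full grid |V| = 343
step 1: project along x, AND mask (26/49) → |grid| = 182
step 2: project along z, AND mask (29/49) → |grid| = 103
step 3: project along y, AND mask (26/49) → |grid| = 53

|visual hull| = 53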